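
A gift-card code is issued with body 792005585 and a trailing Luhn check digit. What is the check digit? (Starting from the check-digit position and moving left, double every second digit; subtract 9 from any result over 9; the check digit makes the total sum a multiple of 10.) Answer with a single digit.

7

Partial digits right→left: 5 8 5 5 0 0 2 9 7
Double every second digit counting from the check-digit position (so the 1st, 3rd, 5th, ... of the partial from the right).
  doubled (with −9 where >9): 1 1 0 4 5 → sum 11
  kept as-is: 8 5 0 9 → sum 22
Total = 11 + 22 = 33.
Check digit = (10 − (33 mod 10)) mod 10 = 7.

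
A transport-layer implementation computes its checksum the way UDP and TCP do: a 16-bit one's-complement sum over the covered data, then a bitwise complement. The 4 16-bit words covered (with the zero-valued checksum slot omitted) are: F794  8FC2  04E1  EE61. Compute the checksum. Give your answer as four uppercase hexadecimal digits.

8565

One's-complement addition (fold any carry out of bit 15 back into bit 0):
  0xF794 + 0x8FC2 = 0x18756 → wrap carry → 0x8757
  0x8757 + 0x04E1 = 0x08C38
  0x8C38 + 0xEE61 = 0x17A99 → wrap carry → 0x7A9A
One's-complement sum = 0x7A9A.
Checksum = ~0x7A9A & 0xFFFF = 0x8565.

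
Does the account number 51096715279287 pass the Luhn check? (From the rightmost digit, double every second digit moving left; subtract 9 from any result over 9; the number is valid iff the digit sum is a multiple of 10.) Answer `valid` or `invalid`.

invalid

From the right, keep odd positions and double even positions (subtract 9 from any doubled value over 9):
  doubled (positions 2,4,...): 7 9 4 2 3 0 1 → sum 26
  kept (positions 1,3,...): 7 2 7 5 7 9 1 → sum 38
Total = 64.
64 mod 10 = 4, so the number is invalid.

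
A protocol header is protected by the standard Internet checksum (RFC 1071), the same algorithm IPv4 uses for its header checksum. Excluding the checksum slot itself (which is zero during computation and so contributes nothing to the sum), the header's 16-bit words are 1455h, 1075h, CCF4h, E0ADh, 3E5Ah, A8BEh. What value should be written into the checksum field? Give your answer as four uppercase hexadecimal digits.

One's-complement addition (fold any carry out of bit 15 back into bit 0):
  0x1455 + 0x1075 = 0x024CA
  0x24CA + 0xCCF4 = 0x0F1BE
  0xF1BE + 0xE0AD = 0x1D26B → wrap carry → 0xD26C
  0xD26C + 0x3E5A = 0x110C6 → wrap carry → 0x10C7
  0x10C7 + 0xA8BE = 0x0B985
One's-complement sum = 0xB985.
Checksum = ~0xB985 & 0xFFFF = 0x467A.

467A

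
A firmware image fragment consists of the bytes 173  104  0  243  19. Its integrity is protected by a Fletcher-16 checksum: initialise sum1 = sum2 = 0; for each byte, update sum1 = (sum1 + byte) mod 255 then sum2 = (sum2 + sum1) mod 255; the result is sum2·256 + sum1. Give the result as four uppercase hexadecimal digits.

011D

Running sums (mod 255):
  after byte 0 (173): sum1=173, sum2=173
  after byte 1 (104): sum1=22, sum2=195
  after byte 2 (0): sum1=22, sum2=217
  after byte 3 (243): sum1=10, sum2=227
  after byte 4 (19): sum1=29, sum2=1
Checksum = sum2·256 + sum1 = 1·256 + 29 = 285 = 0x011D.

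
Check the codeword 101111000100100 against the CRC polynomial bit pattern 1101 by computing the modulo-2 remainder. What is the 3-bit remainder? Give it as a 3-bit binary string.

011

Modulo-2 division of 101111000100100 by 1101:
  pos 0: 1011 XOR 1101 = 0110
  pos 1: 1101 XOR 1101 = 0000
  pos 5: 1000 XOR 1101 = 0101
  pos 6: 1011 XOR 1101 = 0110
  pos 7: 1100 XOR 1101 = 0001
  pos 10: 1010 XOR 1101 = 0111
  pos 11: 1110 XOR 1101 = 0011
Remainder = 011 (nonzero — an error is detected).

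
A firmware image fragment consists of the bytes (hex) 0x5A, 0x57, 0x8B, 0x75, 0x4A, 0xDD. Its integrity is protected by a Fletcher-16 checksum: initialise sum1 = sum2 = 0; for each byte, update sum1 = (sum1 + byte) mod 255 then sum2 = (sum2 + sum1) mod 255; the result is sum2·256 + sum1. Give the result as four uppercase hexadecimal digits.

D3DA

Running sums (mod 255):
  after byte 0 (0x5A): sum1=90, sum2=90
  after byte 1 (0x57): sum1=177, sum2=12
  after byte 2 (0x8B): sum1=61, sum2=73
  after byte 3 (0x75): sum1=178, sum2=251
  after byte 4 (0x4A): sum1=252, sum2=248
  after byte 5 (0xDD): sum1=218, sum2=211
Checksum = sum2·256 + sum1 = 211·256 + 218 = 54234 = 0xD3DA.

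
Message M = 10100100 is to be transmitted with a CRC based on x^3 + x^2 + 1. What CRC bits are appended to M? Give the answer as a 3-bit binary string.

100

Append 3 zeros: 10100100000. Divide by 1101 (XOR where the leading bit is 1):
  pos 0: 1010 XOR 1101 = 0111
  pos 1: 1110 XOR 1101 = 0011
  pos 3: 1110 XOR 1101 = 0011
  pos 5: 1100 XOR 1101 = 0001
Remainder (last 3 bits) = 100. This is the CRC / FCS.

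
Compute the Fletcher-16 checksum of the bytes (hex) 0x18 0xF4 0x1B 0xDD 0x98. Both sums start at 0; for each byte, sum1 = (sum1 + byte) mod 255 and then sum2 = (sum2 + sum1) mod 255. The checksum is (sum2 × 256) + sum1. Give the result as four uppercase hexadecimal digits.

Running sums (mod 255):
  after byte 0 (0x18): sum1=24, sum2=24
  after byte 1 (0xF4): sum1=13, sum2=37
  after byte 2 (0x1B): sum1=40, sum2=77
  after byte 3 (0xDD): sum1=6, sum2=83
  after byte 4 (0x98): sum1=158, sum2=241
Checksum = sum2·256 + sum1 = 241·256 + 158 = 61854 = 0xF19E.

F19E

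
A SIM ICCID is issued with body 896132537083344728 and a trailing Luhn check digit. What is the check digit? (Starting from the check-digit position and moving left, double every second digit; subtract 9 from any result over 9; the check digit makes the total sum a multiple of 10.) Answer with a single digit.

7

Partial digits right→left: 8 2 7 4 4 3 3 8 0 7 3 5 2 3 1 6 9 8
Double every second digit counting from the check-digit position (so the 1st, 3rd, 5th, ... of the partial from the right).
  doubled (with −9 where >9): 7 5 8 6 0 6 4 2 9 → sum 47
  kept as-is: 2 4 3 8 7 5 3 6 8 → sum 46
Total = 47 + 46 = 93.
Check digit = (10 − (93 mod 10)) mod 10 = 7.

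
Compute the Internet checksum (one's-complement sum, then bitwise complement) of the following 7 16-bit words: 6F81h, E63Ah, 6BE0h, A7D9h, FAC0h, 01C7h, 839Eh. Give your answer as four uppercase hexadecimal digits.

One's-complement addition (fold any carry out of bit 15 back into bit 0):
  0x6F81 + 0xE63A = 0x155BB → wrap carry → 0x55BC
  0x55BC + 0x6BE0 = 0x0C19C
  0xC19C + 0xA7D9 = 0x16975 → wrap carry → 0x6976
  0x6976 + 0xFAC0 = 0x16436 → wrap carry → 0x6437
  0x6437 + 0x01C7 = 0x065FE
  0x65FE + 0x839E = 0x0E99C
One's-complement sum = 0xE99C.
Checksum = ~0xE99C & 0xFFFF = 0x1663.

1663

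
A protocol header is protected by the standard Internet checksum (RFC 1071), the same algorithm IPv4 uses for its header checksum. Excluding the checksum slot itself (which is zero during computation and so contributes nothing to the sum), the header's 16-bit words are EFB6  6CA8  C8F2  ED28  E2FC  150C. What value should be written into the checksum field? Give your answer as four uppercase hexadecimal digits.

F57B

One's-complement addition (fold any carry out of bit 15 back into bit 0):
  0xEFB6 + 0x6CA8 = 0x15C5E → wrap carry → 0x5C5F
  0x5C5F + 0xC8F2 = 0x12551 → wrap carry → 0x2552
  0x2552 + 0xED28 = 0x1127A → wrap carry → 0x127B
  0x127B + 0xE2FC = 0x0F577
  0xF577 + 0x150C = 0x10A83 → wrap carry → 0x0A84
One's-complement sum = 0x0A84.
Checksum = ~0x0A84 & 0xFFFF = 0xF57B.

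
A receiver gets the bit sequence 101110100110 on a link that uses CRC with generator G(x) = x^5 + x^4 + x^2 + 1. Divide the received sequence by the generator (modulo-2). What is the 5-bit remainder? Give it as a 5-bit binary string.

11001

Modulo-2 division of 101110100110 by 110101:
  pos 0: 101110 XOR 110101 = 011011
  pos 1: 110111 XOR 110101 = 000010
  pos 5: 100011 XOR 110101 = 010110
  pos 6: 101100 XOR 110101 = 011001
Remainder = 11001 (nonzero — an error is detected).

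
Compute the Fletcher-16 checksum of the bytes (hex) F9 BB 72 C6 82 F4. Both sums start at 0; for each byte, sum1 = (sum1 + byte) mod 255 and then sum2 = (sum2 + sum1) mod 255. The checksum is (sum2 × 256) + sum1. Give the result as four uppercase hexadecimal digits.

Running sums (mod 255):
  after byte 0 (F9): sum1=249, sum2=249
  after byte 1 (BB): sum1=181, sum2=175
  after byte 2 (72): sum1=40, sum2=215
  after byte 3 (C6): sum1=238, sum2=198
  after byte 4 (82): sum1=113, sum2=56
  after byte 5 (F4): sum1=102, sum2=158
Checksum = sum2·256 + sum1 = 158·256 + 102 = 40550 = 0x9E66.

9E66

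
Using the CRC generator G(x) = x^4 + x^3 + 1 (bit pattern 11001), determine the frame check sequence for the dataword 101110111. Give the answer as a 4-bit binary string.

1111

Append 4 zeros: 1011101110000. Divide by 11001 (XOR where the leading bit is 1):
  pos 0: 10111 XOR 11001 = 01110
  pos 1: 11100 XOR 11001 = 00101
  pos 3: 10111 XOR 11001 = 01110
  pos 4: 11101 XOR 11001 = 00100
  pos 6: 10000 XOR 11001 = 01001
  pos 7: 10010 XOR 11001 = 01011
  pos 8: 10110 XOR 11001 = 01111
Remainder (last 4 bits) = 1111. This is the CRC / FCS.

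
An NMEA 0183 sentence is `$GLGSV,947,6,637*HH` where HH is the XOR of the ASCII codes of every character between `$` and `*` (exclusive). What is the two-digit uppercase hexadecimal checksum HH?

XOR the ASCII codes of the payload characters:
  'G' = 0x47 → acc = 0x47
  'L' = 0x4C → acc = 0x0B
  'G' = 0x47 → acc = 0x4C
  'S' = 0x53 → acc = 0x1F
  'V' = 0x56 → acc = 0x49
  ',' = 0x2C → acc = 0x65
  '9' = 0x39 → acc = 0x5C
  '4' = 0x34 → acc = 0x68
  '7' = 0x37 → acc = 0x5F
  ',' = 0x2C → acc = 0x73
  '6' = 0x36 → acc = 0x45
  ',' = 0x2C → acc = 0x69
  '6' = 0x36 → acc = 0x5F
  '3' = 0x33 → acc = 0x6C
  '7' = 0x37 → acc = 0x5B
Checksum = 0x5B.

5B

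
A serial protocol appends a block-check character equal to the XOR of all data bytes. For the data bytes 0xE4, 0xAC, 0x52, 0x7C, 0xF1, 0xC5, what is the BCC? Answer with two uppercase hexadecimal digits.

52

XOR the bytes together:
  start with 0xE4
  0xE4 ⊕ 0xAC = 0x48
  0x48 ⊕ 0x52 = 0x1A
  0x1A ⊕ 0x7C = 0x66
  0x66 ⊕ 0xF1 = 0x97
  0x97 ⊕ 0xC5 = 0x52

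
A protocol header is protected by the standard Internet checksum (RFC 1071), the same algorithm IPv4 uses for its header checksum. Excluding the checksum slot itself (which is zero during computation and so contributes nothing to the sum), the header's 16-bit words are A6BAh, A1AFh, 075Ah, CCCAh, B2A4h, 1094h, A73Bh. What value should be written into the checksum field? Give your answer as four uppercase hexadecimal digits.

78FC

One's-complement addition (fold any carry out of bit 15 back into bit 0):
  0xA6BA + 0xA1AF = 0x14869 → wrap carry → 0x486A
  0x486A + 0x075A = 0x04FC4
  0x4FC4 + 0xCCCA = 0x11C8E → wrap carry → 0x1C8F
  0x1C8F + 0xB2A4 = 0x0CF33
  0xCF33 + 0x1094 = 0x0DFC7
  0xDFC7 + 0xA73B = 0x18702 → wrap carry → 0x8703
One's-complement sum = 0x8703.
Checksum = ~0x8703 & 0xFFFF = 0x78FC.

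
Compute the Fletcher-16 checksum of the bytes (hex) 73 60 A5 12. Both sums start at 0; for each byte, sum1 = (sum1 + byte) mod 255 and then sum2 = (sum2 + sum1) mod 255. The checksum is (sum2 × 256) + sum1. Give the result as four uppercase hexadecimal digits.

4C8B

Running sums (mod 255):
  after byte 0 (73): sum1=115, sum2=115
  after byte 1 (60): sum1=211, sum2=71
  after byte 2 (A5): sum1=121, sum2=192
  after byte 3 (12): sum1=139, sum2=76
Checksum = sum2·256 + sum1 = 76·256 + 139 = 19595 = 0x4C8B.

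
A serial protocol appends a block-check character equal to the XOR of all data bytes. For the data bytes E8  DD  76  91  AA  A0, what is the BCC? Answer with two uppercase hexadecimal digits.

XOR the bytes together:
  start with 0xE8
  0xE8 ⊕ 0xDD = 0x35
  0x35 ⊕ 0x76 = 0x43
  0x43 ⊕ 0x91 = 0xD2
  0xD2 ⊕ 0xAA = 0x78
  0x78 ⊕ 0xA0 = 0xD8

D8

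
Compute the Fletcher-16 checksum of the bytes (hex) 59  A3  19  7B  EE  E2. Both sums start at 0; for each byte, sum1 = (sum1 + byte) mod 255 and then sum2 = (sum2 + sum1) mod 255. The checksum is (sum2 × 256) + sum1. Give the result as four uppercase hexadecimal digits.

Running sums (mod 255):
  after byte 0 (59): sum1=89, sum2=89
  after byte 1 (A3): sum1=252, sum2=86
  after byte 2 (19): sum1=22, sum2=108
  after byte 3 (7B): sum1=145, sum2=253
  after byte 4 (EE): sum1=128, sum2=126
  after byte 5 (E2): sum1=99, sum2=225
Checksum = sum2·256 + sum1 = 225·256 + 99 = 57699 = 0xE163.

E163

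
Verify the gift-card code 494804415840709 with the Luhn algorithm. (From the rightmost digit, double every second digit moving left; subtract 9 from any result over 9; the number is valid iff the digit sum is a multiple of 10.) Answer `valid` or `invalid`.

From the right, keep odd positions and double even positions (subtract 9 from any doubled value over 9):
  doubled (positions 2,4,...): 0 0 7 2 8 7 9 → sum 33
  kept (positions 1,3,...): 9 7 4 5 4 0 4 4 → sum 37
Total = 70.
70 mod 10 = 0, so the number is valid.

valid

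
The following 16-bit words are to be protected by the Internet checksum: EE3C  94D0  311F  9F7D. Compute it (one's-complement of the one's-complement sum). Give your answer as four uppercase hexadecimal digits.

One's-complement addition (fold any carry out of bit 15 back into bit 0):
  0xEE3C + 0x94D0 = 0x1830C → wrap carry → 0x830D
  0x830D + 0x311F = 0x0B42C
  0xB42C + 0x9F7D = 0x153A9 → wrap carry → 0x53AA
One's-complement sum = 0x53AA.
Checksum = ~0x53AA & 0xFFFF = 0xAC55.

AC55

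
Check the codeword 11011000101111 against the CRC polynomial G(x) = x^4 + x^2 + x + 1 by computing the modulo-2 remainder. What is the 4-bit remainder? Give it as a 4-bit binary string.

Modulo-2 division of 11011000101111 by 10111:
  pos 0: 11011 XOR 10111 = 01100
  pos 1: 11000 XOR 10111 = 01111
  pos 2: 11110 XOR 10111 = 01001
  pos 3: 10010 XOR 10111 = 00101
  pos 5: 10110 XOR 10111 = 00001
  pos 9: 11111 XOR 10111 = 01000
Remainder = 1000 (nonzero — an error is detected).

1000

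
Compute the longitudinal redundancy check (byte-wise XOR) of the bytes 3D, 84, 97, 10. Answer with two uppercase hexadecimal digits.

3E

XOR the bytes together:
  start with 0x3D
  0x3D ⊕ 0x84 = 0xB9
  0xB9 ⊕ 0x97 = 0x2E
  0x2E ⊕ 0x10 = 0x3E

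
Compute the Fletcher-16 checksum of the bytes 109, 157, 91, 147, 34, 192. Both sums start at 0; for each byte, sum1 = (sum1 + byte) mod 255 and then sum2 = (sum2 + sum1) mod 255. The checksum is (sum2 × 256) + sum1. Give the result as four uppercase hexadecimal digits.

Running sums (mod 255):
  after byte 0 (109): sum1=109, sum2=109
  after byte 1 (157): sum1=11, sum2=120
  after byte 2 (91): sum1=102, sum2=222
  after byte 3 (147): sum1=249, sum2=216
  after byte 4 (34): sum1=28, sum2=244
  after byte 5 (192): sum1=220, sum2=209
Checksum = sum2·256 + sum1 = 209·256 + 220 = 53724 = 0xD1DC.

D1DC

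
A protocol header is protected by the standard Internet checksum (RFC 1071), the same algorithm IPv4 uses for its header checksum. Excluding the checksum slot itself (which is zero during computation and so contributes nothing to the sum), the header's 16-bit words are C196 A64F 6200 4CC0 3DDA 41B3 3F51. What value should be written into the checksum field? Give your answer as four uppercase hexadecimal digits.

One's-complement addition (fold any carry out of bit 15 back into bit 0):
  0xC196 + 0xA64F = 0x167E5 → wrap carry → 0x67E6
  0x67E6 + 0x6200 = 0x0C9E6
  0xC9E6 + 0x4CC0 = 0x116A6 → wrap carry → 0x16A7
  0x16A7 + 0x3DDA = 0x05481
  0x5481 + 0x41B3 = 0x09634
  0x9634 + 0x3F51 = 0x0D585
One's-complement sum = 0xD585.
Checksum = ~0xD585 & 0xFFFF = 0x2A7A.

2A7A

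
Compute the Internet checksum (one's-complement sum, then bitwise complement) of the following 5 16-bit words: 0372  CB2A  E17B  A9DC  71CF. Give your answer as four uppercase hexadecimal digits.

343B

One's-complement addition (fold any carry out of bit 15 back into bit 0):
  0x0372 + 0xCB2A = 0x0CE9C
  0xCE9C + 0xE17B = 0x1B017 → wrap carry → 0xB018
  0xB018 + 0xA9DC = 0x159F4 → wrap carry → 0x59F5
  0x59F5 + 0x71CF = 0x0CBC4
One's-complement sum = 0xCBC4.
Checksum = ~0xCBC4 & 0xFFFF = 0x343B.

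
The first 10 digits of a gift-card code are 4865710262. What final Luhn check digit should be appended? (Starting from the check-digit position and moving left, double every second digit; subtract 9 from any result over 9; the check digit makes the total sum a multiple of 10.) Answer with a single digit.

9

Partial digits right→left: 2 6 2 0 1 7 5 6 8 4
Double every second digit counting from the check-digit position (so the 1st, 3rd, 5th, ... of the partial from the right).
  doubled (with −9 where >9): 4 4 2 1 7 → sum 18
  kept as-is: 6 0 7 6 4 → sum 23
Total = 18 + 23 = 41.
Check digit = (10 − (41 mod 10)) mod 10 = 9.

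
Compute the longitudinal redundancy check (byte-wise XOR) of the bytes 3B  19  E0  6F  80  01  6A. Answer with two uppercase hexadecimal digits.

46

XOR the bytes together:
  start with 0x3B
  0x3B ⊕ 0x19 = 0x22
  0x22 ⊕ 0xE0 = 0xC2
  0xC2 ⊕ 0x6F = 0xAD
  0xAD ⊕ 0x80 = 0x2D
  0x2D ⊕ 0x01 = 0x2C
  0x2C ⊕ 0x6A = 0x46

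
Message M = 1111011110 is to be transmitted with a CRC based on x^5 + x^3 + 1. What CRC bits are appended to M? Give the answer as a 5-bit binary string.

Append 5 zeros: 111101111000000. Divide by 101001 (XOR where the leading bit is 1):
  pos 0: 111101 XOR 101001 = 010100
  pos 1: 101001 XOR 101001 = 000000
  pos 7: 110000 XOR 101001 = 011001
  pos 8: 110010 XOR 101001 = 011011
  pos 9: 110110 XOR 101001 = 011111
Remainder (last 5 bits) = 11111. This is the CRC / FCS.

11111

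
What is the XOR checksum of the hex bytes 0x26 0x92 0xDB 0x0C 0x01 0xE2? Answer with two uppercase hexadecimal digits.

XOR the bytes together:
  start with 0x26
  0x26 ⊕ 0x92 = 0xB4
  0xB4 ⊕ 0xDB = 0x6F
  0x6F ⊕ 0x0C = 0x63
  0x63 ⊕ 0x01 = 0x62
  0x62 ⊕ 0xE2 = 0x80

80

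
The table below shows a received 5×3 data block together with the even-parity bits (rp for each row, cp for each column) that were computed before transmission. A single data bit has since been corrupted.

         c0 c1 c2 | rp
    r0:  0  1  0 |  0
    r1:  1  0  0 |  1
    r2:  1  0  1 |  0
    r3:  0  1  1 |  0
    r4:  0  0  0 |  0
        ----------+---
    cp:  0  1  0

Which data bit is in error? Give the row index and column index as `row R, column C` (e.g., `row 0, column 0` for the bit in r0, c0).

Recompute each row's even parity and compare to rp:
  r0: data parity 1, sent rp 0 → mismatch
  r1: data parity 1, sent rp 1 → ok
  r2: data parity 0, sent rp 0 → ok
  r3: data parity 0, sent rp 0 → ok
  r4: data parity 0, sent rp 0 → ok
Recompute each column's even parity and compare to cp:
  c0: data parity 0, sent cp 0 → ok
  c1: data parity 0, sent cp 1 → mismatch
  c2: data parity 0, sent cp 0 → ok
Exactly one row (r0) and one column (c1) fail → the flipped bit is at their intersection.

row 0, column 1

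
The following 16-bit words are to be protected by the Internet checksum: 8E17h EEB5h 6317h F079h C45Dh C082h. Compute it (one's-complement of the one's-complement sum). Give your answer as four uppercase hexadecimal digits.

AAC0

One's-complement addition (fold any carry out of bit 15 back into bit 0):
  0x8E17 + 0xEEB5 = 0x17CCC → wrap carry → 0x7CCD
  0x7CCD + 0x6317 = 0x0DFE4
  0xDFE4 + 0xF079 = 0x1D05D → wrap carry → 0xD05E
  0xD05E + 0xC45D = 0x194BB → wrap carry → 0x94BC
  0x94BC + 0xC082 = 0x1553E → wrap carry → 0x553F
One's-complement sum = 0x553F.
Checksum = ~0x553F & 0xFFFF = 0xAAC0.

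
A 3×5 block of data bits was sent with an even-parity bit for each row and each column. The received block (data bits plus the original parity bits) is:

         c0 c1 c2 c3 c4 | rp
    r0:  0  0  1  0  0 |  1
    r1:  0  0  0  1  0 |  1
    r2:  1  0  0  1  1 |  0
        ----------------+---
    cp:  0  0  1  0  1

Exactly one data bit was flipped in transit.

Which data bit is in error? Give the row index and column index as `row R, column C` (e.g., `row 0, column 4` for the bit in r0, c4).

Recompute each row's even parity and compare to rp:
  r0: data parity 1, sent rp 1 → ok
  r1: data parity 1, sent rp 1 → ok
  r2: data parity 1, sent rp 0 → mismatch
Recompute each column's even parity and compare to cp:
  c0: data parity 1, sent cp 0 → mismatch
  c1: data parity 0, sent cp 0 → ok
  c2: data parity 1, sent cp 1 → ok
  c3: data parity 0, sent cp 0 → ok
  c4: data parity 1, sent cp 1 → ok
Exactly one row (r2) and one column (c0) fail → the flipped bit is at their intersection.

row 2, column 0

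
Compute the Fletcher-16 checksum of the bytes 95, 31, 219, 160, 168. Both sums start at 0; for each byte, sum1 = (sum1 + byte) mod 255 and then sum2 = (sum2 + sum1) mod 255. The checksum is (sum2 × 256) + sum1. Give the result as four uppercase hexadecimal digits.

Running sums (mod 255):
  after byte 0 (95): sum1=95, sum2=95
  after byte 1 (31): sum1=126, sum2=221
  after byte 2 (219): sum1=90, sum2=56
  after byte 3 (160): sum1=250, sum2=51
  after byte 4 (168): sum1=163, sum2=214
Checksum = sum2·256 + sum1 = 214·256 + 163 = 54947 = 0xD6A3.

D6A3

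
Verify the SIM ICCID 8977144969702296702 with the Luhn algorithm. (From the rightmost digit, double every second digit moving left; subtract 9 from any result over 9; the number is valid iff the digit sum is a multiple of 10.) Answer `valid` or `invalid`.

From the right, keep odd positions and double even positions (subtract 9 from any doubled value over 9):
  doubled (positions 2,4,...): 0 3 4 0 9 9 8 5 9 → sum 47
  kept (positions 1,3,...): 2 7 9 2 7 6 4 1 7 8 → sum 53
Total = 100.
100 mod 10 = 0, so the number is valid.

valid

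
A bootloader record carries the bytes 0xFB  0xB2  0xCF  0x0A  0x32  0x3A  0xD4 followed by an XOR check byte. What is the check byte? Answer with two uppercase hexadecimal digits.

XOR the bytes together:
  start with 0xFB
  0xFB ⊕ 0xB2 = 0x49
  0x49 ⊕ 0xCF = 0x86
  0x86 ⊕ 0x0A = 0x8C
  0x8C ⊕ 0x32 = 0xBE
  0xBE ⊕ 0x3A = 0x84
  0x84 ⊕ 0xD4 = 0x50

50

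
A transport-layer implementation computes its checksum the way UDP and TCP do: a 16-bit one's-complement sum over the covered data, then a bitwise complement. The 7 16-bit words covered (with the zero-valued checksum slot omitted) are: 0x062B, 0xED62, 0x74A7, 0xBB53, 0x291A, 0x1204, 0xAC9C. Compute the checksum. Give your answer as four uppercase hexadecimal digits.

One's-complement addition (fold any carry out of bit 15 back into bit 0):
  0x062B + 0xED62 = 0x0F38D
  0xF38D + 0x74A7 = 0x16834 → wrap carry → 0x6835
  0x6835 + 0xBB53 = 0x12388 → wrap carry → 0x2389
  0x2389 + 0x291A = 0x04CA3
  0x4CA3 + 0x1204 = 0x05EA7
  0x5EA7 + 0xAC9C = 0x10B43 → wrap carry → 0x0B44
One's-complement sum = 0x0B44.
Checksum = ~0x0B44 & 0xFFFF = 0xF4BB.

F4BB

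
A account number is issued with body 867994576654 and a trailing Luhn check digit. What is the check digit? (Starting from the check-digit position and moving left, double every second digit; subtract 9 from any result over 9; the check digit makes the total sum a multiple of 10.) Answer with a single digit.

Partial digits right→left: 4 5 6 6 7 5 4 9 9 7 6 8
Double every second digit counting from the check-digit position (so the 1st, 3rd, 5th, ... of the partial from the right).
  doubled (with −9 where >9): 8 3 5 8 9 3 → sum 36
  kept as-is: 5 6 5 9 7 8 → sum 40
Total = 36 + 40 = 76.
Check digit = (10 − (76 mod 10)) mod 10 = 4.

4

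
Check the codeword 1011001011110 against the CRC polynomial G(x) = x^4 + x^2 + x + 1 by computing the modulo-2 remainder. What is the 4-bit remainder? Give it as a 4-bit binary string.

Modulo-2 division of 1011001011110 by 10111:
  pos 0: 10110 XOR 10111 = 00001
  pos 4: 10101 XOR 10111 = 00010
  pos 7: 10111 XOR 10111 = 00000
Remainder = 0000 (zero — the frame passes the CRC check).

0000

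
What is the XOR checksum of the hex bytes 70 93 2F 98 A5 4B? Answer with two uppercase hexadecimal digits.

XOR the bytes together:
  start with 0x70
  0x70 ⊕ 0x93 = 0xE3
  0xE3 ⊕ 0x2F = 0xCC
  0xCC ⊕ 0x98 = 0x54
  0x54 ⊕ 0xA5 = 0xF1
  0xF1 ⊕ 0x4B = 0xBA

BA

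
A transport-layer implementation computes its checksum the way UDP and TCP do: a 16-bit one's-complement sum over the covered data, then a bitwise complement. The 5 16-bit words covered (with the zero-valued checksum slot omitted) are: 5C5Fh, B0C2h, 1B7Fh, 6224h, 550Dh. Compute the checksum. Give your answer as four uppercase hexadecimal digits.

One's-complement addition (fold any carry out of bit 15 back into bit 0):
  0x5C5F + 0xB0C2 = 0x10D21 → wrap carry → 0x0D22
  0x0D22 + 0x1B7F = 0x028A1
  0x28A1 + 0x6224 = 0x08AC5
  0x8AC5 + 0x550D = 0x0DFD2
One's-complement sum = 0xDFD2.
Checksum = ~0xDFD2 & 0xFFFF = 0x202D.

202D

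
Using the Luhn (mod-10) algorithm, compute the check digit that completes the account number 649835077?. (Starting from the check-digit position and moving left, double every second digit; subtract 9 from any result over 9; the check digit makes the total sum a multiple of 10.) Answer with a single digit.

3

Partial digits right→left: 7 7 0 5 3 8 9 4 6
Double every second digit counting from the check-digit position (so the 1st, 3rd, 5th, ... of the partial from the right).
  doubled (with −9 where >9): 5 0 6 9 3 → sum 23
  kept as-is: 7 5 8 4 → sum 24
Total = 23 + 24 = 47.
Check digit = (10 − (47 mod 10)) mod 10 = 3.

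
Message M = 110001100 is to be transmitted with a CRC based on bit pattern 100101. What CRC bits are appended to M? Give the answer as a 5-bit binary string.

Append 5 zeros: 11000110000000. Divide by 100101 (XOR where the leading bit is 1):
  pos 0: 110001 XOR 100101 = 010100
  pos 1: 101001 XOR 100101 = 001100
  pos 3: 110000 XOR 100101 = 010101
  pos 4: 101010 XOR 100101 = 001111
  pos 6: 111100 XOR 100101 = 011001
  pos 7: 110010 XOR 100101 = 010111
  pos 8: 101110 XOR 100101 = 001011
Remainder (last 5 bits) = 01011. This is the CRC / FCS.

01011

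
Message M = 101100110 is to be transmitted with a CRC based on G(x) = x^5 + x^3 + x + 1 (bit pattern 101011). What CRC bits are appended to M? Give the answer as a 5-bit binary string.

Append 5 zeros: 10110011000000. Divide by 101011 (XOR where the leading bit is 1):
  pos 0: 101100 XOR 101011 = 000111
  pos 3: 111110 XOR 101011 = 010101
  pos 4: 101010 XOR 101011 = 000001
Remainder (last 5 bits) = 10000. This is the CRC / FCS.

10000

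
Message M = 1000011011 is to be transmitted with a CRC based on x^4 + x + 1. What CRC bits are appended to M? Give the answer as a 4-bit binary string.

0110

Append 4 zeros: 10000110110000. Divide by 10011 (XOR where the leading bit is 1):
  pos 0: 10000 XOR 10011 = 00011
  pos 3: 11110 XOR 10011 = 01101
  pos 4: 11011 XOR 10011 = 01000
  pos 5: 10001 XOR 10011 = 00010
  pos 8: 10000 XOR 10011 = 00011
Remainder (last 4 bits) = 0110. This is the CRC / FCS.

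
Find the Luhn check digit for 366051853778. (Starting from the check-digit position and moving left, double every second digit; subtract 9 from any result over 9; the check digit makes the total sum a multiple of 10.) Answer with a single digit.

Partial digits right→left: 8 7 7 3 5 8 1 5 0 6 6 3
Double every second digit counting from the check-digit position (so the 1st, 3rd, 5th, ... of the partial from the right).
  doubled (with −9 where >9): 7 5 1 2 0 3 → sum 18
  kept as-is: 7 3 8 5 6 3 → sum 32
Total = 18 + 32 = 50.
Check digit = (10 − (50 mod 10)) mod 10 = 0.

0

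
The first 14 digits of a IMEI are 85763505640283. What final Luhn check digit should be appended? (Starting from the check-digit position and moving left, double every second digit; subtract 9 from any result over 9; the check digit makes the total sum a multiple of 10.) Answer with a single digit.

Partial digits right→left: 3 8 2 0 4 6 5 0 5 3 6 7 5 8
Double every second digit counting from the check-digit position (so the 1st, 3rd, 5th, ... of the partial from the right).
  doubled (with −9 where >9): 6 4 8 1 1 3 1 → sum 24
  kept as-is: 8 0 6 0 3 7 8 → sum 32
Total = 24 + 32 = 56.
Check digit = (10 − (56 mod 10)) mod 10 = 4.

4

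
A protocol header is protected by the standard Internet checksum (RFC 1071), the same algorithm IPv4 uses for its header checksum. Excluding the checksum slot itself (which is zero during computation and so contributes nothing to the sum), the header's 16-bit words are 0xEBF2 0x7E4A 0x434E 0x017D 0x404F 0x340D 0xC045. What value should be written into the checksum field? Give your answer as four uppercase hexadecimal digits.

1C55

One's-complement addition (fold any carry out of bit 15 back into bit 0):
  0xEBF2 + 0x7E4A = 0x16A3C → wrap carry → 0x6A3D
  0x6A3D + 0x434E = 0x0AD8B
  0xAD8B + 0x017D = 0x0AF08
  0xAF08 + 0x404F = 0x0EF57
  0xEF57 + 0x340D = 0x12364 → wrap carry → 0x2365
  0x2365 + 0xC045 = 0x0E3AA
One's-complement sum = 0xE3AA.
Checksum = ~0xE3AA & 0xFFFF = 0x1C55.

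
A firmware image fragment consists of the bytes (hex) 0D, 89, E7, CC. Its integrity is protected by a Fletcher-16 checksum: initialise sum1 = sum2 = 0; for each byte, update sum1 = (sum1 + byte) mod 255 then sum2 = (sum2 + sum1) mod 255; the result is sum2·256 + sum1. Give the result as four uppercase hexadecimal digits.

6D4B

Running sums (mod 255):
  after byte 0 (0D): sum1=13, sum2=13
  after byte 1 (89): sum1=150, sum2=163
  after byte 2 (E7): sum1=126, sum2=34
  after byte 3 (CC): sum1=75, sum2=109
Checksum = sum2·256 + sum1 = 109·256 + 75 = 27979 = 0x6D4B.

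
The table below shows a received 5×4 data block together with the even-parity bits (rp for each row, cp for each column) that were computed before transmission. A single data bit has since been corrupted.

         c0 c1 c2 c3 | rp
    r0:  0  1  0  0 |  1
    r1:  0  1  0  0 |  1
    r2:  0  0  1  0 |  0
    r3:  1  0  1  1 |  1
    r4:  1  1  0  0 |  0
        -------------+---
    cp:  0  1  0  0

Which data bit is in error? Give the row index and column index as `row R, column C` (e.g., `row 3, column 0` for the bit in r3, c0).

row 2, column 3

Recompute each row's even parity and compare to rp:
  r0: data parity 1, sent rp 1 → ok
  r1: data parity 1, sent rp 1 → ok
  r2: data parity 1, sent rp 0 → mismatch
  r3: data parity 1, sent rp 1 → ok
  r4: data parity 0, sent rp 0 → ok
Recompute each column's even parity and compare to cp:
  c0: data parity 0, sent cp 0 → ok
  c1: data parity 1, sent cp 1 → ok
  c2: data parity 0, sent cp 0 → ok
  c3: data parity 1, sent cp 0 → mismatch
Exactly one row (r2) and one column (c3) fail → the flipped bit is at their intersection.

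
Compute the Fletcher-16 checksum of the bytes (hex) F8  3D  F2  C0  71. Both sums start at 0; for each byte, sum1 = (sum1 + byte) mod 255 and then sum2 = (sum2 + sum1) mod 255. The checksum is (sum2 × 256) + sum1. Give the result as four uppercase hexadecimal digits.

Running sums (mod 255):
  after byte 0 (F8): sum1=248, sum2=248
  after byte 1 (3D): sum1=54, sum2=47
  after byte 2 (F2): sum1=41, sum2=88
  after byte 3 (C0): sum1=233, sum2=66
  after byte 4 (71): sum1=91, sum2=157
Checksum = sum2·256 + sum1 = 157·256 + 91 = 40283 = 0x9D5B.

9D5B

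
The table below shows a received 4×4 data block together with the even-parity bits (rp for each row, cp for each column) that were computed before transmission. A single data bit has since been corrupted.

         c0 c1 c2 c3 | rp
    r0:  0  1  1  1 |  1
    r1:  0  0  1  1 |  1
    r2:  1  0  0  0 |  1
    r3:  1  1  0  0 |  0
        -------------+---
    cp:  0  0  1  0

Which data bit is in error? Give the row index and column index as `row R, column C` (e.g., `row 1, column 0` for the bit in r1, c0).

row 1, column 2

Recompute each row's even parity and compare to rp:
  r0: data parity 1, sent rp 1 → ok
  r1: data parity 0, sent rp 1 → mismatch
  r2: data parity 1, sent rp 1 → ok
  r3: data parity 0, sent rp 0 → ok
Recompute each column's even parity and compare to cp:
  c0: data parity 0, sent cp 0 → ok
  c1: data parity 0, sent cp 0 → ok
  c2: data parity 0, sent cp 1 → mismatch
  c3: data parity 0, sent cp 0 → ok
Exactly one row (r1) and one column (c2) fail → the flipped bit is at their intersection.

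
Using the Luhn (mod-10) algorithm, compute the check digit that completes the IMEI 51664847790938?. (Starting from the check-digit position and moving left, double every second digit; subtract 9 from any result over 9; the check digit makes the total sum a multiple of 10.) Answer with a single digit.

9

Partial digits right→left: 8 3 9 0 9 7 7 4 8 4 6 6 1 5
Double every second digit counting from the check-digit position (so the 1st, 3rd, 5th, ... of the partial from the right).
  doubled (with −9 where >9): 7 9 9 5 7 3 2 → sum 42
  kept as-is: 3 0 7 4 4 6 5 → sum 29
Total = 42 + 29 = 71.
Check digit = (10 − (71 mod 10)) mod 10 = 9.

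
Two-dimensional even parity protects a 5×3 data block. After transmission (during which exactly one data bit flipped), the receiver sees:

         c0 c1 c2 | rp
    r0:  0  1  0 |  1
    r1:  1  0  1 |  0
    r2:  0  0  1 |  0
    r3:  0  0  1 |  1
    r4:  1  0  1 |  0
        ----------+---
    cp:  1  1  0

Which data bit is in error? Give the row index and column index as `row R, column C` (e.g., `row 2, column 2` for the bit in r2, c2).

row 2, column 0

Recompute each row's even parity and compare to rp:
  r0: data parity 1, sent rp 1 → ok
  r1: data parity 0, sent rp 0 → ok
  r2: data parity 1, sent rp 0 → mismatch
  r3: data parity 1, sent rp 1 → ok
  r4: data parity 0, sent rp 0 → ok
Recompute each column's even parity and compare to cp:
  c0: data parity 0, sent cp 1 → mismatch
  c1: data parity 1, sent cp 1 → ok
  c2: data parity 0, sent cp 0 → ok
Exactly one row (r2) and one column (c0) fail → the flipped bit is at their intersection.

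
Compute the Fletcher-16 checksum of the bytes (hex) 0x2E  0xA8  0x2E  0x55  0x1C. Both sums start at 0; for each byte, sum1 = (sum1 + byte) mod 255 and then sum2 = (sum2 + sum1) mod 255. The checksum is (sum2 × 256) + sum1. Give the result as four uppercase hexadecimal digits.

Running sums (mod 255):
  after byte 0 (0x2E): sum1=46, sum2=46
  after byte 1 (0xA8): sum1=214, sum2=5
  after byte 2 (0x2E): sum1=5, sum2=10
  after byte 3 (0x55): sum1=90, sum2=100
  after byte 4 (0x1C): sum1=118, sum2=218
Checksum = sum2·256 + sum1 = 218·256 + 118 = 55926 = 0xDA76.

DA76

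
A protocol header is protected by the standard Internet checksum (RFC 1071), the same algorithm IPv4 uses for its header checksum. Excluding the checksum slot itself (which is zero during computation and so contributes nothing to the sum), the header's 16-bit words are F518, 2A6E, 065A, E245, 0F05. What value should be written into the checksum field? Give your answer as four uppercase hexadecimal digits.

E8D3

One's-complement addition (fold any carry out of bit 15 back into bit 0):
  0xF518 + 0x2A6E = 0x11F86 → wrap carry → 0x1F87
  0x1F87 + 0x065A = 0x025E1
  0x25E1 + 0xE245 = 0x10826 → wrap carry → 0x0827
  0x0827 + 0x0F05 = 0x0172C
One's-complement sum = 0x172C.
Checksum = ~0x172C & 0xFFFF = 0xE8D3.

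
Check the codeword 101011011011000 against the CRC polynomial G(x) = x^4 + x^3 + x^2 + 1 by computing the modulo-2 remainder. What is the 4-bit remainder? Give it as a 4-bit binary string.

Modulo-2 division of 101011011011000 by 11101:
  pos 0: 10101 XOR 11101 = 01000
  pos 1: 10001 XOR 11101 = 01100
  pos 2: 11000 XOR 11101 = 00101
  pos 4: 10111 XOR 11101 = 01010
  pos 5: 10100 XOR 11101 = 01001
  pos 6: 10011 XOR 11101 = 01110
  pos 7: 11101 XOR 11101 = 00000
Remainder = 0000 (zero — the frame passes the CRC check).

0000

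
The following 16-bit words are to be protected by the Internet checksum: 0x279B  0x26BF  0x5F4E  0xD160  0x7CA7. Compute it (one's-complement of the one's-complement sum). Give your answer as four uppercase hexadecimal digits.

One's-complement addition (fold any carry out of bit 15 back into bit 0):
  0x279B + 0x26BF = 0x04E5A
  0x4E5A + 0x5F4E = 0x0ADA8
  0xADA8 + 0xD160 = 0x17F08 → wrap carry → 0x7F09
  0x7F09 + 0x7CA7 = 0x0FBB0
One's-complement sum = 0xFBB0.
Checksum = ~0xFBB0 & 0xFFFF = 0x044F.

044F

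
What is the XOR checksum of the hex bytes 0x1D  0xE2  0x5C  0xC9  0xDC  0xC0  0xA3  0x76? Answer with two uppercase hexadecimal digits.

XOR the bytes together:
  start with 0x1D
  0x1D ⊕ 0xE2 = 0xFF
  0xFF ⊕ 0x5C = 0xA3
  0xA3 ⊕ 0xC9 = 0x6A
  0x6A ⊕ 0xDC = 0xB6
  0xB6 ⊕ 0xC0 = 0x76
  0x76 ⊕ 0xA3 = 0xD5
  0xD5 ⊕ 0x76 = 0xA3

A3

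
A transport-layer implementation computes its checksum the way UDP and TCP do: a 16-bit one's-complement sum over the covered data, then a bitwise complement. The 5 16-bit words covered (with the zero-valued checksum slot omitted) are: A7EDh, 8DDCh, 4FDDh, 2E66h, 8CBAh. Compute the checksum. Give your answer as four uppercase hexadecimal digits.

BF37

One's-complement addition (fold any carry out of bit 15 back into bit 0):
  0xA7ED + 0x8DDC = 0x135C9 → wrap carry → 0x35CA
  0x35CA + 0x4FDD = 0x085A7
  0x85A7 + 0x2E66 = 0x0B40D
  0xB40D + 0x8CBA = 0x140C7 → wrap carry → 0x40C8
One's-complement sum = 0x40C8.
Checksum = ~0x40C8 & 0xFFFF = 0xBF37.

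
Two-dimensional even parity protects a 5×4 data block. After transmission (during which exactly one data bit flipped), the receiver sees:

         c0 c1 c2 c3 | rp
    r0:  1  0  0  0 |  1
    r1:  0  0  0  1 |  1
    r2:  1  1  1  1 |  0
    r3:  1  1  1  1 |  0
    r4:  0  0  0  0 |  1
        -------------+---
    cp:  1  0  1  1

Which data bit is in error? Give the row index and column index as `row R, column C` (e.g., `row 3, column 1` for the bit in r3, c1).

row 4, column 2

Recompute each row's even parity and compare to rp:
  r0: data parity 1, sent rp 1 → ok
  r1: data parity 1, sent rp 1 → ok
  r2: data parity 0, sent rp 0 → ok
  r3: data parity 0, sent rp 0 → ok
  r4: data parity 0, sent rp 1 → mismatch
Recompute each column's even parity and compare to cp:
  c0: data parity 1, sent cp 1 → ok
  c1: data parity 0, sent cp 0 → ok
  c2: data parity 0, sent cp 1 → mismatch
  c3: data parity 1, sent cp 1 → ok
Exactly one row (r4) and one column (c2) fail → the flipped bit is at their intersection.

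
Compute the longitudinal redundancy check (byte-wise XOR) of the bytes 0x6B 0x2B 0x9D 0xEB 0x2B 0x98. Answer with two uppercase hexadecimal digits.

85

XOR the bytes together:
  start with 0x6B
  0x6B ⊕ 0x2B = 0x40
  0x40 ⊕ 0x9D = 0xDD
  0xDD ⊕ 0xEB = 0x36
  0x36 ⊕ 0x2B = 0x1D
  0x1D ⊕ 0x98 = 0x85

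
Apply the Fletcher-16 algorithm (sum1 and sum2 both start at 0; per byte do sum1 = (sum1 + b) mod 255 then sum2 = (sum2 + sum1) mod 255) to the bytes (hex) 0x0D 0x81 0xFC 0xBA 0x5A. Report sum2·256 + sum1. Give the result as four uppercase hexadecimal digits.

Running sums (mod 255):
  after byte 0 (0x0D): sum1=13, sum2=13
  after byte 1 (0x81): sum1=142, sum2=155
  after byte 2 (0xFC): sum1=139, sum2=39
  after byte 3 (0xBA): sum1=70, sum2=109
  after byte 4 (0x5A): sum1=160, sum2=14
Checksum = sum2·256 + sum1 = 14·256 + 160 = 3744 = 0x0EA0.

0EA0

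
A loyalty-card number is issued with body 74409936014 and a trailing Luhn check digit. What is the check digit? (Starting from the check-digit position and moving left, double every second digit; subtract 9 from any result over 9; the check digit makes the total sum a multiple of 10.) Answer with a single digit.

4

Partial digits right→left: 4 1 0 6 3 9 9 0 4 4 7
Double every second digit counting from the check-digit position (so the 1st, 3rd, 5th, ... of the partial from the right).
  doubled (with −9 where >9): 8 0 6 9 8 5 → sum 36
  kept as-is: 1 6 9 0 4 → sum 20
Total = 36 + 20 = 56.
Check digit = (10 − (56 mod 10)) mod 10 = 4.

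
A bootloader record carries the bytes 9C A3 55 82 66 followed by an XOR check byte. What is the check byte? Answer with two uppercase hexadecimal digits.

8E

XOR the bytes together:
  start with 0x9C
  0x9C ⊕ 0xA3 = 0x3F
  0x3F ⊕ 0x55 = 0x6A
  0x6A ⊕ 0x82 = 0xE8
  0xE8 ⊕ 0x66 = 0x8E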